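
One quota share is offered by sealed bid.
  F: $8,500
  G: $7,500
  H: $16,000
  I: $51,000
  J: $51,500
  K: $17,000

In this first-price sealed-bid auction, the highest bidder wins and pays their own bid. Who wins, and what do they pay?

Rule: the highest bidder wins and pays their own bid.
Sorting bids: 51,500 (J) > 51,000 (I) > 17,000 (K) > 16,000 (H) > 8,500 (F) > 7,500 (G)
J is highest → pays own bid, $51,500.

J pays $51,500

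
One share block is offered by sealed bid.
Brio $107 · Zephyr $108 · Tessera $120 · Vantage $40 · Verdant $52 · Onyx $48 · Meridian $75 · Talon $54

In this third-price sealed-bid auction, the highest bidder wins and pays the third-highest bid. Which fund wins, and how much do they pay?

Tessera pays $107

Third-price sealed-bid auction: the highest bidder wins and pays the third-highest bid.
Bids ranked: 120 (Tessera) > 108 (Zephyr) > 107 (Brio) > 75 (Meridian) > 54 (Talon) > 52 (Verdant) > …
Tessera wins; payment is bid #3 in the ranking = $107.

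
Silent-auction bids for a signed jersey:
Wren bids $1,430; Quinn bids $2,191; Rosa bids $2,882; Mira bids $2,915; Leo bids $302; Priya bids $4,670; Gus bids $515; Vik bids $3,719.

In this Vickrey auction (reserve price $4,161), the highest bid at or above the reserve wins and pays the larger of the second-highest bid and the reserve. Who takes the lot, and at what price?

Priya pays $4,161

Rule: the highest bid at or above the reserve wins and pays the larger of the second-highest bid and the reserve.
Sorting bids: 4,670 (Priya) > 3,719 (Vik) > 2,915 (Mira) > 2,882 (Rosa) > 2,191 (Quinn) > 1,430 (Wren) > …
Highest eligible bid: Priya at $4,670.
Second-highest bid $3,719 is below the reserve $4,161, so the reserve binds → payment $4,161.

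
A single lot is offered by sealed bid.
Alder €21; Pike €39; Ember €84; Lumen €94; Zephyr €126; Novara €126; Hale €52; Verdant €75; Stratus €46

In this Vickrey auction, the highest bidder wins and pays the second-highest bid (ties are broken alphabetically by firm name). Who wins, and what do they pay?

Novara pays €126

Sorting bids: 126 (Novara) > 126 (Zephyr) > 94 (Lumen) > 84 (Ember) > 75 (Verdant) > 52 (Hale) > …
Novara and Zephyr tie at €126; tie-break gives it to Novara.
Novara wins with the highest bid; price is set by the runner-up at €126.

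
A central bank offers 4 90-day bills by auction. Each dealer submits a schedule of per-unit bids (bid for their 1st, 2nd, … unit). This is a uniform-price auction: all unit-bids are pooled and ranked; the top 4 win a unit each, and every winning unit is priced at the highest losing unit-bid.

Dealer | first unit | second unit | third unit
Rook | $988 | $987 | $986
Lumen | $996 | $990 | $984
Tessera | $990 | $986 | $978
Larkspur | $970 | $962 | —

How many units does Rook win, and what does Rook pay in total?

Merging the schedules and taking the best 4: 996 (Lumen-1), 990 (Lumen-2), 990 (Tessera-1), 988 (Rook-1)
Highest rejected unit-bid = $987.
Rook wins 1 unit(s) at $987 each.

Rook: 1 unit, pays $987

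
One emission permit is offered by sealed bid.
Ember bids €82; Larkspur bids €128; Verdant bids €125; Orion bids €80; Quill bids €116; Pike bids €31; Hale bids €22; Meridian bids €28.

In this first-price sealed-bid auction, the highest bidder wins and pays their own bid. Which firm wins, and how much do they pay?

Larkspur pays €128

Bids in order: 128 (Larkspur) > 125 (Verdant) > 116 (Quill) > 82 (Ember) > 80 (Orion) > 31 (Pike) > …
Larkspur has the highest bid and pays exactly that: €128.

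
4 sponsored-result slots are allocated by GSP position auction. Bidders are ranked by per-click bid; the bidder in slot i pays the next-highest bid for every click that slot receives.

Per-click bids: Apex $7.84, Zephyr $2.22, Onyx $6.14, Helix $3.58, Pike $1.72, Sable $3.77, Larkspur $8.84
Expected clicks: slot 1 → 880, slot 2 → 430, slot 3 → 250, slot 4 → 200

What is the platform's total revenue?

Sorting advertisers: $8.84 (Larkspur) > $7.84 (Apex) > $6.14 (Onyx) > $3.77 (Sable) > $3.58 (Helix) > …
Slot 1: Larkspur pays $7.84 × 880 = $6899.20
Slot 2: Apex pays $6.14 × 430 = $2640.20
Slot 3: Onyx pays $3.77 × 250 = $942.50
Slot 4: Sable pays $3.58 × 200 = $716.00
Total = $11197.90

Total revenue: $11197.90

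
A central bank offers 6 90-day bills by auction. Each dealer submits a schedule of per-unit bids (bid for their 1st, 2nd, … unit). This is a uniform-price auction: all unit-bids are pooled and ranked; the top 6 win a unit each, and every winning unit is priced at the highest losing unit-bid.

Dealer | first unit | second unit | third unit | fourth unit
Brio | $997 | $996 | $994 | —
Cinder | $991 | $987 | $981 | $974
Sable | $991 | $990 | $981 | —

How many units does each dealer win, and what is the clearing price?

Brio 3, Cinder 1, Sable 2; clearing price $987

Pooled unit-bids ranked (top 6): 997 (Brio-1), 996 (Brio-2), 994 (Brio-3), 991 (Cinder-1), 991 (Sable-1), 990 (Sable-2)
The (k+1)-th unit-bid is $987.
Allocation: Brio 3, Cinder 1, Sable 2.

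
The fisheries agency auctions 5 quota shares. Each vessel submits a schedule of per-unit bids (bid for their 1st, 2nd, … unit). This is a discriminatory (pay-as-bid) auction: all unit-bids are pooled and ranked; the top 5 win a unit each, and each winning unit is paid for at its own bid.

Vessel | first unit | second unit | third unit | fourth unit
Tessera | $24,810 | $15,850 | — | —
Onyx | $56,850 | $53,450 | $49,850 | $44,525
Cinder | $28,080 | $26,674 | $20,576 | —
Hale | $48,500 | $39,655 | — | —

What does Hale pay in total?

Merging the schedules and taking the best 5: 56,850 (Onyx-1), 53,450 (Onyx-2), 49,850 (Onyx-3), 48,500 (Hale-1), 44,525 (Onyx-4)
Next rejected bid: $39,655 (not a price — pay-as-bid).
Hale's winning unit-bids: 48,500 = $48,500.

Hale pays $48,500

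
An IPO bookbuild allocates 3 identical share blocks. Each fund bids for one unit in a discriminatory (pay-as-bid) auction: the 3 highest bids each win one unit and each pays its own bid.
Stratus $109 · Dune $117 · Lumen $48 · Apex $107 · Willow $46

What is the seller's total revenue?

Sorting: 117 (Dune), 109 (Stratus), 107 (Apex), 48 (Lumen), 46 (Willow)
Winners (3 units): Dune, Stratus, Apex.
Total revenue = 117 + 109 + 107 = $333.

Total revenue: $333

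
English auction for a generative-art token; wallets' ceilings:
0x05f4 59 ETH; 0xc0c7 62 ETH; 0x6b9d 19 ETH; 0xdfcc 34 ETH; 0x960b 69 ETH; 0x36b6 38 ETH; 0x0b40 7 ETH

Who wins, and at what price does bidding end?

0x960b wins at 62 ETH

Sorting limits: 69 (0x960b) > 62 (0xc0c7) > 59 (0x05f4) > 38 (0x36b6) > 34 (0xdfcc) > 19 (0x6b9d) > …
Bidding ends when 0xc0c7 exits at 62 ETH; 0x960b takes it.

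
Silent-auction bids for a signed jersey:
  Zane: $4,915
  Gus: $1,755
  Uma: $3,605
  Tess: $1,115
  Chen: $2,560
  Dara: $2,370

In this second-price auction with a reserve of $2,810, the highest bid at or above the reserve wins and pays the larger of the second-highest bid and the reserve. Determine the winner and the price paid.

Zane pays $3,605

Sorting bids: 4,915 (Zane) > 3,605 (Uma) > 2,560 (Chen) > 2,370 (Dara) > 1,755 (Gus) > 1,115 (Tess)
Zane has the top bid at or above the reserve ($4,915).
Second-highest bid $3,605 exceeds the reserve $2,810 → payment $3,605.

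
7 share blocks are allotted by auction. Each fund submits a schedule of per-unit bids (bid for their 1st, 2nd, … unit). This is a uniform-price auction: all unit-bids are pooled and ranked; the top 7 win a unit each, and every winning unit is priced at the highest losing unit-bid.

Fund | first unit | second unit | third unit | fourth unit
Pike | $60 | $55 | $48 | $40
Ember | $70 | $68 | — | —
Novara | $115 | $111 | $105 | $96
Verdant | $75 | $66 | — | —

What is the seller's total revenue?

Total revenue: $462

Merging the schedules and taking the best 7: 115 (Novara-1), 111 (Novara-2), 105 (Novara-3), 96 (Novara-4), 75 (Verdant-1), 70 (Ember-1), 68 (Ember-2)
First bid not allocated: $66.
Allocation: Ember 2, Novara 4, Verdant 1. Every unit priced at $66.
Revenue = 7 × 66 = $462.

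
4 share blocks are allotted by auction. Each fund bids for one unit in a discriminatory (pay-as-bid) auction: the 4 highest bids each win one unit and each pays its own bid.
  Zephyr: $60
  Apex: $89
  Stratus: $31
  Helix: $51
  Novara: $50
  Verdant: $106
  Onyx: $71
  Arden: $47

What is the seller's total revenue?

Total revenue: $326

Ordering the bids: 106 (Verdant), 89 (Apex), 71 (Onyx), 60 (Zephyr), 51 (Helix), 50 (Novara), …
The 4 highest are Verdant, Apex, Onyx, Zephyr.
Total revenue = 106 + 89 + 71 + 60 = $326.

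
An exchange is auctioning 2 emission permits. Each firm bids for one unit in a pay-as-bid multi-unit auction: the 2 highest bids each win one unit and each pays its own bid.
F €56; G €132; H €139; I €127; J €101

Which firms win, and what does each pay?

Bids ranked high→low: 139 (H), 132 (G), 127 (I), 101 (J), …
Winners (2 units): H, G.
Each winner pays its own bid: H €139, G €132.

H €139, G €132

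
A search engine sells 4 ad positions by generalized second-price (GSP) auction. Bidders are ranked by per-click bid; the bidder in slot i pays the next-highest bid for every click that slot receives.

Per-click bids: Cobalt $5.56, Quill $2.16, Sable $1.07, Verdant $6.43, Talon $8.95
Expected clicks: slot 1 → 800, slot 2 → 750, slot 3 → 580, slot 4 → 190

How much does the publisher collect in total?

Per-click bids in order: $8.95 (Talon) > $6.43 (Verdant) > $5.56 (Cobalt) > $2.16 (Quill) > $1.07 (Sable)
Slot 1: Talon pays $6.43 × 800 = $5144.00
Slot 2: Verdant pays $5.56 × 750 = $4170.00
Slot 3: Cobalt pays $2.16 × 580 = $1252.80
Slot 4: Quill pays $1.07 × 190 = $203.30
Total = $10770.10

Total revenue: $10770.10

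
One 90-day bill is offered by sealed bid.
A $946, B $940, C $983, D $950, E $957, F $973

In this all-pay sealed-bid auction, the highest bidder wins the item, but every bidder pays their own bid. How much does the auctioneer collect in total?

Bids in order: 983 (C) > 973 (F) > 957 (E) > 950 (D) > 946 (A) > 940 (B)
C wins with the top bid; all bids are sunk regardless.
Every bidder forfeits their bid regardless of winning.
Revenue = 946 + 940 + 983 + 950 + 957 + 973 = $5,749.

Total revenue: $5,749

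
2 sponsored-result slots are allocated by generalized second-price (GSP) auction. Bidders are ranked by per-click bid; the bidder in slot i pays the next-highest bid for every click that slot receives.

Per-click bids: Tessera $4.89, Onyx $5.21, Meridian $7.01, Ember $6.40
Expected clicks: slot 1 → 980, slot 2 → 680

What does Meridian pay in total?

Meridian pays $6272.00

Ranked by bid: $7.01 (Meridian) > $6.40 (Ember) > $5.21 (Onyx) > …
Meridian holds slot 1 → pays next bid $6.40 × 980 clicks = $6272.00.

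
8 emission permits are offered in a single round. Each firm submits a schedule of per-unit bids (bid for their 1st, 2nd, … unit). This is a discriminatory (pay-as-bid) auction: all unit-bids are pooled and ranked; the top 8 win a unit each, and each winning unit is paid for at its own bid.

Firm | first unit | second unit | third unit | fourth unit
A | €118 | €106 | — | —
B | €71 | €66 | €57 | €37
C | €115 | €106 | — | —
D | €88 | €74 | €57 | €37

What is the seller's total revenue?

Pooled unit-bids ranked (top 8): 118 (A-1), 115 (C-1), 106 (A-2), 106 (C-2), 88 (D-1), 74 (D-2), 71 (B-1), 66 (B-2)
Next rejected bid: €57 (not a price — pay-as-bid).
Each winning unit pays its own bid.
Revenue = 118 + 115 + 106 + 106 + 88 + 74 + 71 + 66 = €744.

Total revenue: €744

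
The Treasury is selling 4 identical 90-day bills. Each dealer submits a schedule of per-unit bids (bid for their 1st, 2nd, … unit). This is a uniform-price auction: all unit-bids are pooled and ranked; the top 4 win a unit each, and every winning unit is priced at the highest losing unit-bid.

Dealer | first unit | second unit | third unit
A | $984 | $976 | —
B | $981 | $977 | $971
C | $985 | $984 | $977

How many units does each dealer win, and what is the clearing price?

Pooled unit-bids ranked (top 4): 985 (C-1), 984 (A-1), 984 (C-2), 981 (B-1)
Highest rejected unit-bid = $977.
Allocation: A 1, B 1, C 2.

A 1, B 1, C 2; clearing price $977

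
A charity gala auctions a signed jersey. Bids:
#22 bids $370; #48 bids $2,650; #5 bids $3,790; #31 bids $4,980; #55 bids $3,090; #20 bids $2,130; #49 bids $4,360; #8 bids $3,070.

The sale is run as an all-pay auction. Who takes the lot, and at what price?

Rule: the highest bidder wins the item, but every bidder pays their own bid.
Bids in order: 4,980 (#31) > 4,360 (#49) > 3,790 (#5) > 3,090 (#55) > 3,070 (#8) > 2,650 (#48) > …
#31 wins with the top bid; all bids are sunk regardless.

#31 pays $4,980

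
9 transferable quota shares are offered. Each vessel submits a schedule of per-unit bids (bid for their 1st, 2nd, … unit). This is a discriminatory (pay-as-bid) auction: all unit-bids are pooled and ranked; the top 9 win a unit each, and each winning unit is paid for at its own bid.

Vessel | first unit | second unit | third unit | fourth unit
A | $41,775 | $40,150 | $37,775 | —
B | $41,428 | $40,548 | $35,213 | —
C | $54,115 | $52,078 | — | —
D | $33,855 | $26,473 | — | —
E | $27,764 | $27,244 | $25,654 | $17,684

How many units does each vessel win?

A 3, B 3, C 2, D 1

Pooled unit-bids ranked (top 9): 54,115 (C-1), 52,078 (C-2), 41,775 (A-1), 41,428 (B-1), 40,548 (B-2), 40,150 (A-2), 37,775 (A-3), 35,213 (B-3), 33,855 (D-1)
Next rejected bid: $27,764 (not a price — pay-as-bid).
Allocation: A 3, B 3, C 2, D 1.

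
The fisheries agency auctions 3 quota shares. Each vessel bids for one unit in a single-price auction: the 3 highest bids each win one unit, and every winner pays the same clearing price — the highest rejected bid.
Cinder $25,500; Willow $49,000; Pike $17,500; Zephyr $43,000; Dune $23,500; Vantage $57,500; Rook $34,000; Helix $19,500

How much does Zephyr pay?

Bids ranked high→low: 57,500 (Vantage), 49,000 (Willow), 43,000 (Zephyr), 34,000 (Rook), 25,500 (Cinder), …
Winners (3 units): Vantage, Willow, Zephyr.
Highest unsuccessful bid: $34,000 → clearing price.
Zephyr wins → pays $34,000.

Zephyr pays $34,000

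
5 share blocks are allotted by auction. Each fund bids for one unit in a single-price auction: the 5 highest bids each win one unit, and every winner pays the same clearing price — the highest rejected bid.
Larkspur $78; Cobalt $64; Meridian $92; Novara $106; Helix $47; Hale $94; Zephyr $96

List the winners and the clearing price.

Novara, Zephyr, Hale, Meridian, Larkspur; each pays $64

Ordering the bids: 106 (Novara), 96 (Zephyr), 94 (Hale), 92 (Meridian), 78 (Larkspur), 64 (Cobalt), 47 (Helix)
The 5 highest are Novara, Zephyr, Hale, Meridian, Larkspur.
First losing bid is Cobalt's $64, which sets the uniform price.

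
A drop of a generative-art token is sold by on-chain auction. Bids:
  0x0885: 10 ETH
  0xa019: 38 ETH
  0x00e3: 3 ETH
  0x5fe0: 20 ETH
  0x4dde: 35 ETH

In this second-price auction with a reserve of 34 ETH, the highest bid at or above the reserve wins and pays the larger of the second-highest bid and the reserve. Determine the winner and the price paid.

Bids ranked: 38 (0xa019) > 35 (0x4dde) > 20 (0x5fe0) > 10 (0x0885) > 3 (0x00e3)
0xa019 has the top bid at or above the reserve (38 ETH).
Second-highest bid 35 ETH exceeds the reserve 34 ETH → payment 35 ETH.

0xa019 pays 35 ETH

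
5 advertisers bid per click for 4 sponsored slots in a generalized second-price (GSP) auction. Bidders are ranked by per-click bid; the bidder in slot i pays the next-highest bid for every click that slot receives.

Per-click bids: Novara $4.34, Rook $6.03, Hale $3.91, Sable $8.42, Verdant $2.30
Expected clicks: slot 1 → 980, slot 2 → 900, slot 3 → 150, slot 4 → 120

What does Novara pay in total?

Ranked by bid: $8.42 (Sable) > $6.03 (Rook) > $4.34 (Novara) > $3.91 (Hale) > $2.30 (Verdant)
Novara holds slot 3 → pays next bid $3.91 × 150 clicks = $586.50.

Novara pays $586.50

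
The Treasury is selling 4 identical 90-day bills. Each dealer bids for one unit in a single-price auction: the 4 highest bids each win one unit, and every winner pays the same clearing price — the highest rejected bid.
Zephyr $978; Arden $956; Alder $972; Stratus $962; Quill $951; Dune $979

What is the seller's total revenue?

Total revenue: $3,824

Sorting: 979 (Dune), 978 (Zephyr), 972 (Alder), 962 (Stratus), 956 (Arden), 951 (Quill)
Top 4: Dune, Zephyr, Alder, Stratus.
Clearing price = highest rejected bid = $956.
Total revenue = 4 × $956 = $3,824.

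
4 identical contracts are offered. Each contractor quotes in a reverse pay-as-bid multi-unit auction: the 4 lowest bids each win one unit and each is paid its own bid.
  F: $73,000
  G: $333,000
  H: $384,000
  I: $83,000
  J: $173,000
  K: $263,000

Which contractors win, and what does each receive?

F $73,000, I $83,000, J $173,000, K $263,000

Sorting: 73,000 (F), 83,000 (I), 173,000 (J), 263,000 (K), 333,000 (G), 384,000 (H)
The 4 lowest are F, I, J, K.
Each winner is paid its own bid: F $73,000, I $83,000, J $173,000, K $263,000.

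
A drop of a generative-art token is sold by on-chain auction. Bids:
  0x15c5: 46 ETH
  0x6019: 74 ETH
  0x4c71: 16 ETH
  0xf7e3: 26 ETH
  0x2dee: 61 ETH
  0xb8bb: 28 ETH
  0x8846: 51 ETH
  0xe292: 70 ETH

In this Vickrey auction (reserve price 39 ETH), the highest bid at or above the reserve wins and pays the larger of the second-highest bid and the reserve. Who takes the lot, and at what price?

0x6019 pays 70 ETH

Rule: the highest bid at or above the reserve wins and pays the larger of the second-highest bid and the reserve.
Bids in order: 74 (0x6019) > 70 (0xe292) > 61 (0x2dee) > 51 (0x8846) > 46 (0x15c5) > 28 (0xb8bb) > …
0x6019 has the top bid at or above the reserve (74 ETH).
Second-highest bid 70 ETH exceeds the reserve 39 ETH → payment 70 ETH.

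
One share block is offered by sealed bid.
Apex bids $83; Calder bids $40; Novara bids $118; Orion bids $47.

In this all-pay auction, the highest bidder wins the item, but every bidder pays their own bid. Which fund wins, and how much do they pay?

Sorting bids: 118 (Novara) > 83 (Apex) > 47 (Orion) > 40 (Calder)
Novara wins with the top bid; all bids are sunk regardless.

Novara pays $118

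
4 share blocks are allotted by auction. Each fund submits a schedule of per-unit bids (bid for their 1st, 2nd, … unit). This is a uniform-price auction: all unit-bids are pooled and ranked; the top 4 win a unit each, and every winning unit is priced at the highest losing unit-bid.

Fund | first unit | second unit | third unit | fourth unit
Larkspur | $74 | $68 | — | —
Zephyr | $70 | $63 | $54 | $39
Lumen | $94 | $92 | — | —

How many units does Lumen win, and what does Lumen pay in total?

Merging the schedules and taking the best 4: 94 (Lumen-1), 92 (Lumen-2), 74 (Larkspur-1), 70 (Zephyr-1)
The (k+1)-th unit-bid is $68.
Lumen wins 2 unit(s) at $68 each.

Lumen: 2 units, pays $136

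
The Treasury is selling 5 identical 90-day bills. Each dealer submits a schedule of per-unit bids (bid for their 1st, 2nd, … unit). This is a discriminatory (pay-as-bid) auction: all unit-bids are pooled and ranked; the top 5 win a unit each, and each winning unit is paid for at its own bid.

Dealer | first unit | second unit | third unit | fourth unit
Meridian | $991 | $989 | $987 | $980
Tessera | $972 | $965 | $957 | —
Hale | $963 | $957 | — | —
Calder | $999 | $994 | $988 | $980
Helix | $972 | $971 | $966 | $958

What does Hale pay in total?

Hale pays $0

All unit-bids, highest first — top 5: 999 (Calder-1), 994 (Calder-2), 991 (Meridian-1), 989 (Meridian-2), 988 (Calder-3)
Next rejected bid: $987 (not a price — pay-as-bid).
Hale wins no units.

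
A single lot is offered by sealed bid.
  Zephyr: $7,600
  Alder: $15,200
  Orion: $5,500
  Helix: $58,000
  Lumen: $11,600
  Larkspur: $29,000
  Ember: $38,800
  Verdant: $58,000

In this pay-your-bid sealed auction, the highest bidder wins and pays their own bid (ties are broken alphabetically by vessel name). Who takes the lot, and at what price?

Rule: the highest bidder wins and pays their own bid.
Sorting bids: 58,000 (Helix) > 58,000 (Verdant) > 38,800 (Ember) > 29,000 (Larkspur) > 15,200 (Alder) > 11,600 (Lumen) > …
Tie at $58,000 → Helix wins by tie-break.
Helix has the highest bid and pays exactly that: $58,000.

Helix pays $58,000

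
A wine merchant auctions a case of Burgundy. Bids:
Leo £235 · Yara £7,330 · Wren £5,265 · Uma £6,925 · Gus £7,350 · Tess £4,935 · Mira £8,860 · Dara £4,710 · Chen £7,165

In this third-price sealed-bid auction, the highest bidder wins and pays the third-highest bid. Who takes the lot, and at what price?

Mira pays £7,330

Rule: the highest bidder wins and pays the third-highest bid.
Bids in order: 8,860 (Mira) > 7,350 (Gus) > 7,330 (Yara) > 7,165 (Chen) > 6,925 (Uma) > 5,265 (Wren) > …
Mira wins; payment is bid #3 in the ranking = £7,330.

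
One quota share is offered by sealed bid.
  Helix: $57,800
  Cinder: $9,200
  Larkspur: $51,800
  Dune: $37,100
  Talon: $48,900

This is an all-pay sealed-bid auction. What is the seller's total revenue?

Total revenue: $204,800

Rule: the highest bidder wins the item, but every bidder pays their own bid.
Bids ranked: 57,800 (Helix) > 51,800 (Larkspur) > 48,900 (Talon) > 37,100 (Dune) > 9,200 (Cinder)
Every bidder forfeits their bid regardless of winning.
Revenue = 57,800 + 9,200 + 51,800 + 37,100 + 48,900 = $204,800.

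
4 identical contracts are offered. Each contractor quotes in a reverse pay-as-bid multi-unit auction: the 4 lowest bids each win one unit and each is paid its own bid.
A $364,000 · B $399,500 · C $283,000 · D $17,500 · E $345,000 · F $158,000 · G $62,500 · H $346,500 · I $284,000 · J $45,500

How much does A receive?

Sorting: 17,500 (D), 45,500 (J), 62,500 (G), 158,000 (F), 283,000 (C), 284,000 (I), …
The 4 lowest are D, J, G, F.
A does not win → $0.

A is paid $0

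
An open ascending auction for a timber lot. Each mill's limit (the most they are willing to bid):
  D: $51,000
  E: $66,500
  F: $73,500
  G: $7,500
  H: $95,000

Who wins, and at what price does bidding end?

H wins at $73,500

Limits in order: 95,000 (H) > 73,500 (F) > 66,500 (E) > 51,000 (D) > 7,500 (G)
Once the price passes $73,500, only H is left; the hammer falls at F's limit of $73,500.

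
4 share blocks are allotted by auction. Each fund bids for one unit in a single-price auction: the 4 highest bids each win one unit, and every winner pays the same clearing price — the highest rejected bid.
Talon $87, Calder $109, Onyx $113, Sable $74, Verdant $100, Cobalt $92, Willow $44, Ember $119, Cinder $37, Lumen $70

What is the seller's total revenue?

Total revenue: $368

Sorting: 119 (Ember), 113 (Onyx), 109 (Calder), 100 (Verdant), 92 (Cobalt), 87 (Talon), …
Winners (4 units): Ember, Onyx, Calder, Verdant.
Clearing price = highest rejected bid = $92.
Total revenue = 4 × $92 = $368.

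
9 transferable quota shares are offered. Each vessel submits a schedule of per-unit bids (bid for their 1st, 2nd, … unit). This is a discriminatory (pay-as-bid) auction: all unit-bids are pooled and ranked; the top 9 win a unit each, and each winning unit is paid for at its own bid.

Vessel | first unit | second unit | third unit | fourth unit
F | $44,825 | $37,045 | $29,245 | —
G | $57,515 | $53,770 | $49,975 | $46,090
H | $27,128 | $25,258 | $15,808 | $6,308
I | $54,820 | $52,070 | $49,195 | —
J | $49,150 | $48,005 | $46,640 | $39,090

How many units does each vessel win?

G 3, I 3, J 3

Merging the schedules and taking the best 9: 57,515 (G-1), 54,820 (I-1), 53,770 (G-2), 52,070 (I-2), 49,975 (G-3), 49,195 (I-3), 49,150 (J-1), 48,005 (J-2), 46,640 (J-3)
Next rejected bid: $46,090 (not a price — pay-as-bid).
Allocation: G 3, I 3, J 3.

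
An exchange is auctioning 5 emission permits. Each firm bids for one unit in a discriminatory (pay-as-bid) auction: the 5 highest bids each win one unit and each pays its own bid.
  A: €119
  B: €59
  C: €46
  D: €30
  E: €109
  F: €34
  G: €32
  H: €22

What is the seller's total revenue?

Total revenue: €367

Bids ranked high→low: 119 (A), 109 (E), 59 (B), 46 (C), 34 (F), 32 (G), 30 (D), …
The 5 highest are A, E, B, C, F.
Total revenue = 119 + 109 + 59 + 46 + 34 = €367.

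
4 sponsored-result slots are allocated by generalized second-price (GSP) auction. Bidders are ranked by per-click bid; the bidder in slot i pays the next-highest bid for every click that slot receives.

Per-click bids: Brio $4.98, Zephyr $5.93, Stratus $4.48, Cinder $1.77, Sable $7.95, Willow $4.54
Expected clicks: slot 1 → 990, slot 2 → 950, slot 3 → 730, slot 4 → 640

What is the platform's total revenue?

Total revenue: $16783.10

Per-click bids in order: $7.95 (Sable) > $5.93 (Zephyr) > $4.98 (Brio) > $4.54 (Willow) > $4.48 (Stratus) > …
Slot 1: Sable pays $5.93 × 990 = $5870.70
Slot 2: Zephyr pays $4.98 × 950 = $4731.00
Slot 3: Brio pays $4.54 × 730 = $3314.20
Slot 4: Willow pays $4.48 × 640 = $2867.20
Total = $16783.10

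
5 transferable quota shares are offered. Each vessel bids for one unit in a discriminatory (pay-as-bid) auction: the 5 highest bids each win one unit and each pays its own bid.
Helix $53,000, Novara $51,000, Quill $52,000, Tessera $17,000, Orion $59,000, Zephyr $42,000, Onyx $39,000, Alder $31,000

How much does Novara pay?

Novara pays $51,000

Ordering the bids: 59,000 (Orion), 53,000 (Helix), 52,000 (Quill), 51,000 (Novara), 42,000 (Zephyr), 39,000 (Onyx), 31,000 (Alder), …
The 5 highest are Orion, Helix, Quill, Novara, Zephyr.
Novara wins → own bid $51,000.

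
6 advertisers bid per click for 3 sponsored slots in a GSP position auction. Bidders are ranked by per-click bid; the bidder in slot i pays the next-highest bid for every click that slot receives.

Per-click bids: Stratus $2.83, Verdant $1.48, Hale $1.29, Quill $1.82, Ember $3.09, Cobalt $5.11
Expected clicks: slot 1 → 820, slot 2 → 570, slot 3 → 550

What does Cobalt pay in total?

Cobalt pays $2533.80

Sorting advertisers: $5.11 (Cobalt) > $3.09 (Ember) > $2.83 (Stratus) > $1.82 (Quill) > …
Cobalt holds slot 1 → pays next bid $3.09 × 820 clicks = $2533.80.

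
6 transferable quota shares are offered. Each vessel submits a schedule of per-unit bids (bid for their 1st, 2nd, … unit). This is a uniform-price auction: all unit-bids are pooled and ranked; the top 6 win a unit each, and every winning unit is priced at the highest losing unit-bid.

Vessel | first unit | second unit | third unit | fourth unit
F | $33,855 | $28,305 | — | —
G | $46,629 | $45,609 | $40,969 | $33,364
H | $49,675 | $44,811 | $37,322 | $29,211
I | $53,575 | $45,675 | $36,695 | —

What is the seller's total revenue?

Total revenue: $245,814

All unit-bids, highest first — top 6: 53,575 (I-1), 49,675 (H-1), 46,629 (G-1), 45,675 (I-2), 45,609 (G-2), 44,811 (H-2)
Highest rejected unit-bid = $40,969.
Allocation: G 2, H 2, I 2. Every unit priced at $40,969.
Revenue = 6 × 40,969 = $245,814.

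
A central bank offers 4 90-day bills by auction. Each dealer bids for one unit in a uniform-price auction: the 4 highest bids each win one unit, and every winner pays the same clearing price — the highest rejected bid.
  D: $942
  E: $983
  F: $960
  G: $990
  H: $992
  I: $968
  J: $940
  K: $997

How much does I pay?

I pays $0

Bids ranked high→low: 997 (K), 992 (H), 990 (G), 983 (E), 968 (I), 960 (F), …
The 4 highest are K, H, G, E.
Clearing price = highest rejected bid = $968.
I does not win → pays $0.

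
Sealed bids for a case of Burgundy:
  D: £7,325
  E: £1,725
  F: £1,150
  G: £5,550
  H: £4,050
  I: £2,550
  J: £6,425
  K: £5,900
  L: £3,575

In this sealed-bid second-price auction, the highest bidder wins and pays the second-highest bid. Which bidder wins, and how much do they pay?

Rule: the highest bidder wins and pays the second-highest bid.
Bids in order: 7,325 (D) > 6,425 (J) > 5,900 (K) > 5,550 (G) > 4,050 (H) > 3,575 (L) > …
Second-price: D pays J's bid of £6,425.

D pays £6,425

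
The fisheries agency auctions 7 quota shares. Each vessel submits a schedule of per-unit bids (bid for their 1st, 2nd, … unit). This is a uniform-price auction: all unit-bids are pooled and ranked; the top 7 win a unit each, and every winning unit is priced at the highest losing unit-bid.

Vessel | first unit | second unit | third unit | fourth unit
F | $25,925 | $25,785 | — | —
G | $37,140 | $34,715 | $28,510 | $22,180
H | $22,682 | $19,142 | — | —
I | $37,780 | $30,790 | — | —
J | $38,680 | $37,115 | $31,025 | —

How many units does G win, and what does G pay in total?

G: 2 units, pays $57,020

All unit-bids, highest first — top 7: 38,680 (J-1), 37,780 (I-1), 37,140 (G-1), 37,115 (J-2), 34,715 (G-2), 31,025 (J-3), 30,790 (I-2)
First bid not allocated: $28,510.
G wins 2 unit(s) at $28,510 each.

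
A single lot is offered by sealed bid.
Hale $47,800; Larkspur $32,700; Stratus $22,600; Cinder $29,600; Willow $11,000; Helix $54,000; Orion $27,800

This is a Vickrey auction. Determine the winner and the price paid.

Helix pays $47,800

Bids in order: 54,000 (Helix) > 47,800 (Hale) > 32,700 (Larkspur) > 29,600 (Cinder) > 27,800 (Orion) > 22,600 (Stratus) > …
Second-price: Helix pays Hale's bid of $47,800.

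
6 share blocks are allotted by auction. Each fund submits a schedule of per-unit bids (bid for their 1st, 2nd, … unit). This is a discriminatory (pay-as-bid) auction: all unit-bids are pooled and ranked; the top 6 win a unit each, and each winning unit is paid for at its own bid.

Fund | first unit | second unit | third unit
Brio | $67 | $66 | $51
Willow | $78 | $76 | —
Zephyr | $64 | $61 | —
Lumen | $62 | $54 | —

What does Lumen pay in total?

All unit-bids, highest first — top 6: 78 (Willow-1), 76 (Willow-2), 67 (Brio-1), 66 (Brio-2), 64 (Zephyr-1), 62 (Lumen-1)
Next rejected bid: $61 (not a price — pay-as-bid).
Lumen's winning unit-bids: 62 = $62.

Lumen pays $62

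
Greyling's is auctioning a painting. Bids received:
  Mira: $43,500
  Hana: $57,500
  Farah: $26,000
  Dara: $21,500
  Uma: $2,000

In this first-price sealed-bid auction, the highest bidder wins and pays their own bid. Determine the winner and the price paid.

Hana pays $57,500

Sorting bids: 57,500 (Hana) > 43,500 (Mira) > 26,000 (Farah) > 21,500 (Dara) > 2,000 (Uma)
Hana is highest → pays own bid, $57,500.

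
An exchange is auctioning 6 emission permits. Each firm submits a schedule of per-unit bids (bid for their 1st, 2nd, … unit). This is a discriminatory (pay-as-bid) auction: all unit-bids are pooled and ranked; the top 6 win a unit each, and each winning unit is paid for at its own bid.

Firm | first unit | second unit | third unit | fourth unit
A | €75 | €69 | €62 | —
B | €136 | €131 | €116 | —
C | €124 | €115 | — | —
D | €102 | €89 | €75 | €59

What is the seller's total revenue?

All unit-bids, highest first — top 6: 136 (B-1), 131 (B-2), 124 (C-1), 116 (B-3), 115 (C-2), 102 (D-1)
Next rejected bid: €89 (not a price — pay-as-bid).
Each winning unit pays its own bid.
Revenue = 136 + 131 + 124 + 116 + 115 + 102 = €724.

Total revenue: €724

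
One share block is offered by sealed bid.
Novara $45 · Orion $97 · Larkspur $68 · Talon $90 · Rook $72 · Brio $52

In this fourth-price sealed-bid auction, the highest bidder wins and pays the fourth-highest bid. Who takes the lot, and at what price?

Orion pays $68

Sorting bids: 97 (Orion) > 90 (Talon) > 72 (Rook) > 68 (Larkspur) > 52 (Brio) > 45 (Novara)
Orion is highest; pays the fourth-highest bid, $68.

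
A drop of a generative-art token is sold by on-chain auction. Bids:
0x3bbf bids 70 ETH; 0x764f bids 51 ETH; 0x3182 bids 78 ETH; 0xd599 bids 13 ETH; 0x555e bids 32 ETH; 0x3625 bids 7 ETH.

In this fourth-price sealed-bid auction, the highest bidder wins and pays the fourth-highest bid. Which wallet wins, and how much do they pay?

Bids ranked: 78 (0x3182) > 70 (0x3bbf) > 51 (0x764f) > 32 (0x555e) > 13 (0xd599) > 7 (0x3625)
0x3182 is highest; pays the fourth-highest bid, 32 ETH.

0x3182 pays 32 ETH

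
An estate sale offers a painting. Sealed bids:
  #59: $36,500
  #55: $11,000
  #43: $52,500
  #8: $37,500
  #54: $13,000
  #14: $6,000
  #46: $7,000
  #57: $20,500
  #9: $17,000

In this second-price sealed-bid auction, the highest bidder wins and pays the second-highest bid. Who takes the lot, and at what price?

Second-price sealed-bid auction: the highest bidder wins and pays the second-highest bid.
Bids in order: 52,500 (#43) > 37,500 (#8) > 36,500 (#59) > 20,500 (#57) > 17,000 (#9) > 13,000 (#54) > …
#43 wins with the highest bid; price is set by the runner-up at $37,500.

#43 pays $37,500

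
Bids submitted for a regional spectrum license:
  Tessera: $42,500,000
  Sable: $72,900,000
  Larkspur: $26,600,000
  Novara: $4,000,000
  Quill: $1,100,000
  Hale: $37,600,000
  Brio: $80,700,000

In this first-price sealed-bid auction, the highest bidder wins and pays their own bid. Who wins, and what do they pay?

Brio pays $80,700,000

Bids ranked: 80,700,000 (Brio) > 72,900,000 (Sable) > 42,500,000 (Tessera) > 37,600,000 (Hale) > 26,600,000 (Larkspur) > 4,000,000 (Novara) > …
Brio has the highest bid and pays exactly that: $80,700,000.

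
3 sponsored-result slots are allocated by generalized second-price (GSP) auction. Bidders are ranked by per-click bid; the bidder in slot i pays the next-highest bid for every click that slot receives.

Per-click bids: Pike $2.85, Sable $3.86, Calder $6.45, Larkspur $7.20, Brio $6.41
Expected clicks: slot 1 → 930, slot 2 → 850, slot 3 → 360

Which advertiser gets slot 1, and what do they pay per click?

Per-click bids in order: $7.20 (Larkspur) > $6.45 (Calder) > $6.41 (Brio) > $3.86 (Sable) > …
Slot 1 goes to the first-ranked bidder, Larkspur, who pays the next bid down: $6.45/click.

Larkspur; $6.45 per click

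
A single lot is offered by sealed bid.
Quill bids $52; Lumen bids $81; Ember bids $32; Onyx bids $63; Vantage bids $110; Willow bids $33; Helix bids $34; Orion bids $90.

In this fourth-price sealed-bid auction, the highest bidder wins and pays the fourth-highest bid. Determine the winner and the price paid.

Vantage pays $63

Fourth-price sealed-bid auction: the highest bidder wins and pays the fourth-highest bid.
Sorting bids: 110 (Vantage) > 90 (Orion) > 81 (Lumen) > 63 (Onyx) > 52 (Quill) > 34 (Helix) > …
Vantage wins; payment is bid #4 in the ranking = $63.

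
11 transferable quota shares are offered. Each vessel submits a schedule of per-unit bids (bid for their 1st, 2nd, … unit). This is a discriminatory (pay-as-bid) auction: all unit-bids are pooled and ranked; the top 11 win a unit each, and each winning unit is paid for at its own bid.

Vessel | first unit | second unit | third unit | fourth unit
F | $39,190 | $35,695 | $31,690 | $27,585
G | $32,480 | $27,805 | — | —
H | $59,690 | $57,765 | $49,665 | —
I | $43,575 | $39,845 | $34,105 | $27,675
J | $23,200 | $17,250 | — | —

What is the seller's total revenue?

Total revenue: $451,505

Pooled unit-bids ranked (top 11): 59,690 (H-1), 57,765 (H-2), 49,665 (H-3), 43,575 (I-1), 39,845 (I-2), 39,190 (F-1), 35,695 (F-2), 34,105 (I-3), 32,480 (G-1), 31,690 (F-3), 27,805 (G-2)
Next rejected bid: $27,675 (not a price — pay-as-bid).
Each winning unit pays its own bid.
Revenue = 59,690 + 57,765 + 49,665 + 43,575 + 39,845 + 39,190 + 35,695 + 34,105 + 32,480 + 31,690 + 27,805 = $451,505.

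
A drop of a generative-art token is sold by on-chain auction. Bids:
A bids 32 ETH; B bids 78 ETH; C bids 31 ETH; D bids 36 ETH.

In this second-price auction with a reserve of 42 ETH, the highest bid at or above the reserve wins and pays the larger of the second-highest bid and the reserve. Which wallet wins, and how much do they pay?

Bids in order: 78 (B) > 36 (D) > 32 (A) > 31 (C)
B has the top bid at or above the reserve (78 ETH).
Second-highest bid 36 ETH is below the reserve 42 ETH, so the reserve binds → payment 42 ETH.

B pays 42 ETH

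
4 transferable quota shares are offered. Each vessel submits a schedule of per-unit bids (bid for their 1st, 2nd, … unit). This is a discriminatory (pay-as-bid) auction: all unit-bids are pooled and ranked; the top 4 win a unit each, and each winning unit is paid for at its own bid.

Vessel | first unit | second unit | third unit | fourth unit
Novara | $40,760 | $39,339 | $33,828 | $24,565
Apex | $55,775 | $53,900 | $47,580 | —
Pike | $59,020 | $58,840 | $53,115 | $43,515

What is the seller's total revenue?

Pooled unit-bids ranked (top 4): 59,020 (Pike-1), 58,840 (Pike-2), 55,775 (Apex-1), 53,900 (Apex-2)
Next rejected bid: $53,115 (not a price — pay-as-bid).
Each winning unit pays its own bid.
Revenue = 59,020 + 58,840 + 55,775 + 53,900 = $227,535.

Total revenue: $227,535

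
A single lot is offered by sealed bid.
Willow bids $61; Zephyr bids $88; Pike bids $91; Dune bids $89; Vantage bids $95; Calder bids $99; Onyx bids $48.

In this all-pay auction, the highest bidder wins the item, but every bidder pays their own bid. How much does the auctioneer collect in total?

Total revenue: $571

Rule: the highest bidder wins the item, but every bidder pays their own bid.
Bids ranked: 99 (Calder) > 95 (Vantage) > 91 (Pike) > 89 (Dune) > 88 (Zephyr) > 61 (Willow) > …
Calder wins with the top bid; all bids are sunk regardless.
Every bidder forfeits their bid regardless of winning.
Revenue = 61 + 88 + 91 + 89 + 95 + 99 + 48 = $571.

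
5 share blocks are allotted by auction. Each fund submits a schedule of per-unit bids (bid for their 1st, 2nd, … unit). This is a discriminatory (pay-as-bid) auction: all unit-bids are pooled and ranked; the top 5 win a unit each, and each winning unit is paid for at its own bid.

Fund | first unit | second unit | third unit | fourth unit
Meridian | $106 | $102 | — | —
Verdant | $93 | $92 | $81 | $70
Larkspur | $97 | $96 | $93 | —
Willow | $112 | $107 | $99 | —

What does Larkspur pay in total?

Merging the schedules and taking the best 5: 112 (Willow-1), 107 (Willow-2), 106 (Meridian-1), 102 (Meridian-2), 99 (Willow-3)
Next rejected bid: $97 (not a price — pay-as-bid).
Larkspur wins no units.

Larkspur pays $0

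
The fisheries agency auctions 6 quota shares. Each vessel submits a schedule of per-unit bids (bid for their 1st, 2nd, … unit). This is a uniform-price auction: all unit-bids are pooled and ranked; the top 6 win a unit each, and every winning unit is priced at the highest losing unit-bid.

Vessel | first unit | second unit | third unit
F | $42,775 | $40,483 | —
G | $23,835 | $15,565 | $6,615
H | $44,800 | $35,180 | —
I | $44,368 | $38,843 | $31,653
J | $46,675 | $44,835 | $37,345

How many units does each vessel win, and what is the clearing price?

F 2, H 1, I 1, J 2; clearing price $38,843

Pooled unit-bids ranked (top 6): 46,675 (J-1), 44,835 (J-2), 44,800 (H-1), 44,368 (I-1), 42,775 (F-1), 40,483 (F-2)
First bid not allocated: $38,843.
Allocation: F 2, H 1, I 1, J 2.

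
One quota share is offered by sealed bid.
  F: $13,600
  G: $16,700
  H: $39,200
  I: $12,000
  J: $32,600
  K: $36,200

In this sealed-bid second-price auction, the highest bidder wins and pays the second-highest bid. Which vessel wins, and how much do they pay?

Sorting bids: 39,200 (H) > 36,200 (K) > 32,600 (J) > 16,700 (G) > 13,600 (F) > 12,000 (I)
H wins with the highest bid; price is set by the runner-up at $36,200.

H pays $36,200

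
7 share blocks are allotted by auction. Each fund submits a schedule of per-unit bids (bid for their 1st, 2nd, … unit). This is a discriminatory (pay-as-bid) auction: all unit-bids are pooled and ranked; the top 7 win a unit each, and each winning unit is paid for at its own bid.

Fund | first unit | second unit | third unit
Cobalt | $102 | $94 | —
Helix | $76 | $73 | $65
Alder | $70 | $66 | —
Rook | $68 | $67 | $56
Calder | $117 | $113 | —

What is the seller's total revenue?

Merging the schedules and taking the best 7: 117 (Calder-1), 113 (Calder-2), 102 (Cobalt-1), 94 (Cobalt-2), 76 (Helix-1), 73 (Helix-2), 70 (Alder-1)
Next rejected bid: $68 (not a price — pay-as-bid).
Each winning unit pays its own bid.
Revenue = 117 + 113 + 102 + 94 + 76 + 73 + 70 = $645.

Total revenue: $645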